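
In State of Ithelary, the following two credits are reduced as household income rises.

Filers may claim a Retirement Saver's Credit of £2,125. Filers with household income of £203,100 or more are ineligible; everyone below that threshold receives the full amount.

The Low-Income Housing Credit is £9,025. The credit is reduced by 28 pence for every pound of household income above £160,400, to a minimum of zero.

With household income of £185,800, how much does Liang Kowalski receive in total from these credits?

Retirement Saver's Credit: £185,800 is below the £203,100 cutoff, so the full £2,125 applies.
Low-Income Housing Credit: 28% of the £25,400 excess over £160,400 is £7,112; credit = £9,025 − £7,112 = £1,913.
Total: £2,125 + £1,913 = £4,038.

£4,038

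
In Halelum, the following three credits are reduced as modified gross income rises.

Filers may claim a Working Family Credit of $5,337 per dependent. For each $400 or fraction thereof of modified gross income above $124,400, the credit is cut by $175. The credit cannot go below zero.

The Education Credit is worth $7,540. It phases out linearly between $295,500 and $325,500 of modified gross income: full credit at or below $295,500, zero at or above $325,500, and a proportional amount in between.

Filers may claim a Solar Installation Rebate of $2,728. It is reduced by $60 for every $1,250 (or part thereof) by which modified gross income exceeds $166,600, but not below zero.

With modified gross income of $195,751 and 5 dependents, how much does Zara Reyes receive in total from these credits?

Working Family Credit: base = 5 × $5,337 = $26,685. income exceeds $124,400 by $71,351 → 179 increments × $175 = $31,325 ≥ base, so the credit is $0.
Education Credit: $195,751 is at or below the $295,500 threshold, so the full $7,540 applies.
Solar Installation Rebate: income exceeds $166,600 by $29,151, which is 24 full-or-partial $1,250 increments; reduction = 24 × $60 = $1,440, leaving $1,288.
Total: $0 + $7,540 + $1,288 = $8,828.

$8,828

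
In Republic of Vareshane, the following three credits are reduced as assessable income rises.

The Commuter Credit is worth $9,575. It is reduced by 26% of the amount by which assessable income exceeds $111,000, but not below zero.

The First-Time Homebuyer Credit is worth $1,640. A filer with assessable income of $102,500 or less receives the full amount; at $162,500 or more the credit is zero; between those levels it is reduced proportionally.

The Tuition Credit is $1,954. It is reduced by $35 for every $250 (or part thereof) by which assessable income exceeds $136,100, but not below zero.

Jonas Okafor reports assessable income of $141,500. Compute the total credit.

$3,403

Commuter Credit: 26% of the $30,500 excess over $111,000 is $7,930; credit = $9,575 − $7,930 = $1,645.
First-Time Homebuyer Credit: $141,500 is $39,000 into a $60,000 phase-out range, leaving 21,000/60,000 of the credit: $1,640 × 21,000/60,000 = $574.
Tuition Credit: income exceeds $136,100 by $5,400, which is 22 full-or-partial $250 increments; reduction = 22 × $35 = $770, leaving $1,184.
Total: $1,645 + $574 + $1,184 = $3,403.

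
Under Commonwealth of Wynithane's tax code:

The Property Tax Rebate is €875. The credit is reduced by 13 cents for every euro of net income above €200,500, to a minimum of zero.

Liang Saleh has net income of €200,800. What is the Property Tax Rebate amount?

€836

Property Tax Rebate: 13% of the €300 excess over €200,500 is €39; credit = €875 − €39 = €836.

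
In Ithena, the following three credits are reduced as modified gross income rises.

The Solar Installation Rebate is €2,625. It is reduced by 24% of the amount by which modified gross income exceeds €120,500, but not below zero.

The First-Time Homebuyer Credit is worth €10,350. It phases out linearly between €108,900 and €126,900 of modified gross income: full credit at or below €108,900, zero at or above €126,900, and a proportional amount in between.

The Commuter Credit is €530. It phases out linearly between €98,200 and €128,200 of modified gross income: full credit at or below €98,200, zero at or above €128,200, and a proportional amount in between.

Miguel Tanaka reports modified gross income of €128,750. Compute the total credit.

Solar Installation Rebate: 24% of the €8,250 excess over €120,500 is €1,980; credit = €2,625 − €1,980 = €645.
First-Time Homebuyer Credit: €128,750 is at or above €126,900, so the credit is €0.
Commuter Credit: €128,750 is at or above €128,200, so the credit is €0.
Total: €645 + €0 + €0 = €645.

€645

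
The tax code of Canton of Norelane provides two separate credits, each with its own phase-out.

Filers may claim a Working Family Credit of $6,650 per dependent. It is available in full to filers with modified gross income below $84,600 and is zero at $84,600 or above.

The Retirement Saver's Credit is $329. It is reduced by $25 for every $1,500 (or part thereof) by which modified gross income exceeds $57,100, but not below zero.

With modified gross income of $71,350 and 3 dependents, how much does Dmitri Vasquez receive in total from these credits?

Working Family Credit: base = 3 × $6,650 = $19,950. $71,350 is below the $84,600 cutoff, so the full $19,950 applies.
Retirement Saver's Credit: income exceeds $57,100 by $14,250, which is 10 full-or-partial $1,500 increments; reduction = 10 × $25 = $250, leaving $79.
Total: $19,950 + $79 = $20,029.

$20,029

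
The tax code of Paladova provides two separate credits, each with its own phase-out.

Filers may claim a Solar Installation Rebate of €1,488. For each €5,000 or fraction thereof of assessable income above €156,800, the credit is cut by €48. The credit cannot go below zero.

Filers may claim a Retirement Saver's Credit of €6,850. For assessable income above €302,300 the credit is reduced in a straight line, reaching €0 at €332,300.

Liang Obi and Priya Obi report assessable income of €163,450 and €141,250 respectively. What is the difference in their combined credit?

€96

Liang (€163,450): Solar Installation Rebate: income exceeds €156,800 by €6,650, which is 2 full-or-partial €5,000 increments; reduction = 2 × €48 = €96, leaving €1,392. Retirement Saver's Credit: €163,450 is at or below the €302,300 threshold, so the full €6,850 applies. total €1,392 + €6,850 = €8,242
Priya (€141,250): Solar Installation Rebate: €141,250 is at or below the €156,800 threshold, so the full €1,488 applies. Retirement Saver's Credit: €141,250 is at or below the €302,300 threshold, so the full €6,850 applies. total €1,488 + €6,850 = €8,338
Difference: |€8,242 − €8,338| = €96.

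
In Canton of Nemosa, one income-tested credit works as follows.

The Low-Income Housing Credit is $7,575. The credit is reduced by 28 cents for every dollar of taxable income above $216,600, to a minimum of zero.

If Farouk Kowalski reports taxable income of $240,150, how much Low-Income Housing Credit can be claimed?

$981

Low-Income Housing Credit: 28% of the $23,550 excess over $216,600 is $6,594; credit = $7,575 − $6,594 = $981.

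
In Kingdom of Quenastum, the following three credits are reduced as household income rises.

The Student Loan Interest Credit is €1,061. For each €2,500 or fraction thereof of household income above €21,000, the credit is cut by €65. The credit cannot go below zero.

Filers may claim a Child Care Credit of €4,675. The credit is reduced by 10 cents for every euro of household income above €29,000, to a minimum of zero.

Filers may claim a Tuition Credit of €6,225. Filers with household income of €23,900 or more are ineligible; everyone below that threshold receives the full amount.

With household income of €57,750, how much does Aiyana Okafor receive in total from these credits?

€1,886

Student Loan Interest Credit: income exceeds €21,000 by €36,750, which is 15 full-or-partial €2,500 increments; reduction = 15 × €65 = €975, leaving €86.
Child Care Credit: 10% of the €28,750 excess over €29,000 is €2,875; credit = €4,675 − €2,875 = €1,800.
Tuition Credit: €57,750 meets or exceeds the €23,900 cutoff, so the credit is €0.
Total: €86 + €1,800 + €0 = €1,886.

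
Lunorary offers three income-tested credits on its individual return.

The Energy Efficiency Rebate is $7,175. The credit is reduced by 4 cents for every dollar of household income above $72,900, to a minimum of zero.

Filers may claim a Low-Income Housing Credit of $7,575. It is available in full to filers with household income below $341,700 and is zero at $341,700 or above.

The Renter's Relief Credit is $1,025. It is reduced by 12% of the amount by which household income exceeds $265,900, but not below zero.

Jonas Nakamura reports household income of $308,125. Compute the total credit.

$7,575

Energy Efficiency Rebate: 4% of the $235,225 excess over $72,900 is $9,409 ≥ base, so the credit is $0.
Low-Income Housing Credit: $308,125 is below the $341,700 cutoff, so the full $7,575 applies.
Renter's Relief Credit: 12% of the $42,225 excess over $265,900 is $5,067 ≥ base, so the credit is $0.
Total: $0 + $7,575 + $0 = $7,575.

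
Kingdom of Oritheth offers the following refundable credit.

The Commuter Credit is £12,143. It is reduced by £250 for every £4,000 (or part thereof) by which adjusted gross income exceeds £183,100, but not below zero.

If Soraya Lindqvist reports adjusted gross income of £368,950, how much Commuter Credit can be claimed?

£393

Commuter Credit: income exceeds £183,100 by £185,850, which is 47 full-or-partial £4,000 increments; reduction = 47 × £250 = £11,750, leaving £393.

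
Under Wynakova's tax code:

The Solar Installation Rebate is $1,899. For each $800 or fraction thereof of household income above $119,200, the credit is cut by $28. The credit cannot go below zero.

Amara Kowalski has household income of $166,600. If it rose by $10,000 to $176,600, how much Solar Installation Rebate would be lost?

At $166,600 — income exceeds $119,200 by $47,400, which is 60 full-or-partial $800 increments; reduction = 60 × $28 = $1,680, leaving $219.
At $176,600 — income exceeds $119,200 by $57,400 → 72 increments × $28 = $2,016 ≥ base, so the credit is $0.
Lost: $219 − $0 = $219.

$219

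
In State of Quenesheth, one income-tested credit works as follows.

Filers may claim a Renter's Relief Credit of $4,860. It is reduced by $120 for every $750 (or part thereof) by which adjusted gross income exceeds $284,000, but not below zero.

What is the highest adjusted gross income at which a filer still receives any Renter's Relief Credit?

After 40 increments the reduction is 40 × $120 = $4,800, leaving $60; one more increment wipes it out. Increment 40 ends at excess 40 × $750 = $30,000, so the highest qualifying income is $284,000 + $30,000 = $314,000.

$314,000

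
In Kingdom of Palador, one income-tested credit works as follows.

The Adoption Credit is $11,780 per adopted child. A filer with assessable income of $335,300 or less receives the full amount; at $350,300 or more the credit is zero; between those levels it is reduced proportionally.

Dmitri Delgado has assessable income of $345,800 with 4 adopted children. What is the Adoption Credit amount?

$14,136

Adoption Credit: base = 4 × $11,780 = $47,120. $345,800 is $10,500 into a $15,000 phase-out range, leaving 4,500/15,000 of the credit: $47,120 × 4,500/15,000 = $14,136.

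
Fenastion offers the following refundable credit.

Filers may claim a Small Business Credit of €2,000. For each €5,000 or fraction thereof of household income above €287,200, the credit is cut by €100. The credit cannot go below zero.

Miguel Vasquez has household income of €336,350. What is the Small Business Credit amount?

Small Business Credit: income exceeds €287,200 by €49,150, which is 10 full-or-partial €5,000 increments; reduction = 10 × €100 = €1,000, leaving €1,000.

€1,000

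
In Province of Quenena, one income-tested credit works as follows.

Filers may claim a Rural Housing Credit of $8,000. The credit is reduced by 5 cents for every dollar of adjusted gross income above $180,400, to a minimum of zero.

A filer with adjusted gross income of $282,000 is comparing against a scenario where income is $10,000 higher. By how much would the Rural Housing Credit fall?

At $282,000 — 5% of the $101,600 excess over $180,400 is $5,080; credit = $8,000 − $5,080 = $2,920.
At $292,000 — 5% of the $111,600 excess over $180,400 is $5,580; credit = $8,000 − $5,580 = $2,420.
Lost: $2,920 − $2,420 = $500.

$500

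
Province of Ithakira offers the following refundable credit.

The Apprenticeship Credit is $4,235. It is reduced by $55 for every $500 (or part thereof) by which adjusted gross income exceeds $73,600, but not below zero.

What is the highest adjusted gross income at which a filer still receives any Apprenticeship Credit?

$111,600

After 76 increments the reduction is 76 × $55 = $4,180, leaving $55; one more increment wipes it out. Increment 76 ends at excess 76 × $500 = $38,000, so the highest qualifying income is $73,600 + $38,000 = $111,600.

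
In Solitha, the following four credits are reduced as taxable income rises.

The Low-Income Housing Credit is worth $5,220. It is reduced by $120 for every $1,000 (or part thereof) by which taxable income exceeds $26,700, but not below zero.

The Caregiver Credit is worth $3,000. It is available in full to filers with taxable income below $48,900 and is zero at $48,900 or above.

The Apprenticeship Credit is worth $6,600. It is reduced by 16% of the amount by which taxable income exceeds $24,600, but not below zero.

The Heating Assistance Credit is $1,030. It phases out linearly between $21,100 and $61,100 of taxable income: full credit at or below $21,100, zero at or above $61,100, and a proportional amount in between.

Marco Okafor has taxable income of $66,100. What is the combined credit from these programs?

$420

Low-Income Housing Credit: income exceeds $26,700 by $39,400, which is 40 full-or-partial $1,000 increments; reduction = 40 × $120 = $4,800, leaving $420.
Caregiver Credit: $66,100 meets or exceeds the $48,900 cutoff, so the credit is $0.
Apprenticeship Credit: 16% of the $41,500 excess over $24,600 is $6,640 ≥ base, so the credit is $0.
Heating Assistance Credit: $66,100 is at or above $61,100, so the credit is $0.
Total: $420 + $0 + $0 + $0 = $420.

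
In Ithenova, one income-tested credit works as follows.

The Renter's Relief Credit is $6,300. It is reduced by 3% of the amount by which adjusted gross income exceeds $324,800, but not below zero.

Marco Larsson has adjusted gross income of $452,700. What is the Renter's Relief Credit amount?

$2,463

Renter's Relief Credit: 3% of the $127,900 excess over $324,800 is $3,837; credit = $6,300 − $3,837 = $2,463.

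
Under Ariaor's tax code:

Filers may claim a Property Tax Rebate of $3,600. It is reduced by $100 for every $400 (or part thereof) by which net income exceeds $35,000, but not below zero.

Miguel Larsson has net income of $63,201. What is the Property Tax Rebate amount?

$0

Property Tax Rebate: income exceeds $35,000 by $28,201 → 71 increments × $100 = $7,100 ≥ base, so the credit is $0.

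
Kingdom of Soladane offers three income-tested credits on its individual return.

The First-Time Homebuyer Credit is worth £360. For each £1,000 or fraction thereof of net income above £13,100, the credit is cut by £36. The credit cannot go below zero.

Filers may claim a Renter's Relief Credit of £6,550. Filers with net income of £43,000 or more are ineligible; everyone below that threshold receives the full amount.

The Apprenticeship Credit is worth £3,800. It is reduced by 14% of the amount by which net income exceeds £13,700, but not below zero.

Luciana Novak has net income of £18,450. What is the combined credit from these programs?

£9,829

First-Time Homebuyer Credit: income exceeds £13,100 by £5,350, which is 6 full-or-partial £1,000 increments; reduction = 6 × £36 = £216, leaving £144.
Renter's Relief Credit: £18,450 is below the £43,000 cutoff, so the full £6,550 applies.
Apprenticeship Credit: 14% of the £4,750 excess over £13,700 is £665; credit = £3,800 − £665 = £3,135.
Total: £144 + £6,550 + £3,135 = £9,829.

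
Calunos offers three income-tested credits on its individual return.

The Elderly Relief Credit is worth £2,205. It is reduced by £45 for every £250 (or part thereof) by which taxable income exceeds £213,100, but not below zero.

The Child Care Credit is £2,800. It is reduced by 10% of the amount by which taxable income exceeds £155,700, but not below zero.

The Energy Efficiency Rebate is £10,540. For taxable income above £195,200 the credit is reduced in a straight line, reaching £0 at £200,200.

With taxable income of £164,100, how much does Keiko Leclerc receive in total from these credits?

Elderly Relief Credit: £164,100 is at or below the £213,100 threshold, so the full £2,205 applies.
Child Care Credit: 10% of the £8,400 excess over £155,700 is £840; credit = £2,800 − £840 = £1,960.
Energy Efficiency Rebate: £164,100 is at or below the £195,200 threshold, so the full £10,540 applies.
Total: £2,205 + £1,960 + £10,540 = £14,705.

£14,705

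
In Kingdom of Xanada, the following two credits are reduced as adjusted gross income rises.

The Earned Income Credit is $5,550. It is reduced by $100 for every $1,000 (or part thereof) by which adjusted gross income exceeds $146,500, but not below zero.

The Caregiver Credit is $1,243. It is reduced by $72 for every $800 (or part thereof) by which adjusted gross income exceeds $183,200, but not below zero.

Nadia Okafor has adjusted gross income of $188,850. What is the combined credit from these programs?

$1,917

Earned Income Credit: income exceeds $146,500 by $42,350, which is 43 full-or-partial $1,000 increments; reduction = 43 × $100 = $4,300, leaving $1,250.
Caregiver Credit: income exceeds $183,200 by $5,650, which is 8 full-or-partial $800 increments; reduction = 8 × $72 = $576, leaving $667.
Total: $1,250 + $667 = $1,917.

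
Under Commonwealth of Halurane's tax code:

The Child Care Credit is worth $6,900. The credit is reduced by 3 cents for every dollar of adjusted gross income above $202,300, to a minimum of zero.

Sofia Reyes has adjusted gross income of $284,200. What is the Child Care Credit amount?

Child Care Credit: 3% of the $81,900 excess over $202,300 is $2,457; credit = $6,900 − $2,457 = $4,443.

$4,443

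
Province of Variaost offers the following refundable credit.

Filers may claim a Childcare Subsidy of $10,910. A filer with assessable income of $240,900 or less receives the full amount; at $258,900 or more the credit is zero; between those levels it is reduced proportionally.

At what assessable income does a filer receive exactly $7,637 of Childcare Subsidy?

$246,300

$7,637 is 7,637/10,910 of the full $10,910, so 3,273/10,910 of the $18,000 range has been used: income = $240,900 + $18,000 × 3,273/10,910 = $246,300.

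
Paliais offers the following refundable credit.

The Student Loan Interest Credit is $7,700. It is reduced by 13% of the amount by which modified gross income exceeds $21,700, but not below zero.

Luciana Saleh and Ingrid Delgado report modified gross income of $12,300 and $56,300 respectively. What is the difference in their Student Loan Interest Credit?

Luciana ($12,300): Student Loan Interest Credit: $12,300 is at or below the $21,700 threshold, so the full $7,700 applies.
Ingrid ($56,300): Student Loan Interest Credit: 13% of the $34,600 excess over $21,700 is $4,498; credit = $7,700 − $4,498 = $3,202.
Difference: |$7,700 − $3,202| = $4,498.

$4,498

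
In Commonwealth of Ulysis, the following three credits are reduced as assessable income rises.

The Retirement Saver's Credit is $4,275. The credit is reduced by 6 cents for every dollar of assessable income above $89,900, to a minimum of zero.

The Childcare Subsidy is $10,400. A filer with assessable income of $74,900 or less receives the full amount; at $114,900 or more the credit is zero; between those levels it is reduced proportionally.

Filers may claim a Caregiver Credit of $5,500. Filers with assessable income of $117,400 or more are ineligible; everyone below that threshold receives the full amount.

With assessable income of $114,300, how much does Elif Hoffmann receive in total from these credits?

Retirement Saver's Credit: 6% of the $24,400 excess over $89,900 is $1,464; credit = $4,275 − $1,464 = $2,811.
Childcare Subsidy: $114,300 is $39,400 into a $40,000 phase-out range, leaving 600/40,000 of the credit: $10,400 × 600/40,000 = $156.
Caregiver Credit: $114,300 is below the $117,400 cutoff, so the full $5,500 applies.
Total: $2,811 + $156 + $5,500 = $8,467.

$8,467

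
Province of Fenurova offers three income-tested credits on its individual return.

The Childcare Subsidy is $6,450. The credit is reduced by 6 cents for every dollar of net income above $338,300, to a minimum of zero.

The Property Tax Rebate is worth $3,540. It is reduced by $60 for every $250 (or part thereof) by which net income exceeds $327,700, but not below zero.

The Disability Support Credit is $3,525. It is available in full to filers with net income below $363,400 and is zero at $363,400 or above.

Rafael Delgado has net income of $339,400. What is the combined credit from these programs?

$10,629

Childcare Subsidy: 6% of the $1,100 excess over $338,300 is $66; credit = $6,450 − $66 = $6,384.
Property Tax Rebate: income exceeds $327,700 by $11,700, which is 47 full-or-partial $250 increments; reduction = 47 × $60 = $2,820, leaving $720.
Disability Support Credit: $339,400 is below the $363,400 cutoff, so the full $3,525 applies.
Total: $6,384 + $720 + $3,525 = $10,629.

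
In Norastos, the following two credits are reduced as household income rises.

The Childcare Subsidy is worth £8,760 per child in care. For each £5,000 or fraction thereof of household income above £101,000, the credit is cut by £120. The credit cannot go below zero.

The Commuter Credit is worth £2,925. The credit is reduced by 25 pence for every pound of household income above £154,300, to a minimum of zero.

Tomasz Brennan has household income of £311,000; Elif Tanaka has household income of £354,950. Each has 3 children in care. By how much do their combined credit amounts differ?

£1,080

Tomasz (£311,000): Childcare Subsidy: base = 3 × £8,760 = £26,280. income exceeds £101,000 by £210,000, which is 42 full-or-partial £5,000 increments; reduction = 42 × £120 = £5,040, leaving £21,240. Commuter Credit: 25% of the £156,700 excess over £154,300 is £39,175 ≥ base, so the credit is £0. total £21,240 + £0 = £21,240
Elif (£354,950): Childcare Subsidy: base = 3 × £8,760 = £26,280. income exceeds £101,000 by £253,950, which is 51 full-or-partial £5,000 increments; reduction = 51 × £120 = £6,120, leaving £20,160. Commuter Credit: 25% of the £200,650 excess over £154,300 is £50,162.50 ≥ base, so the credit is £0. total £20,160 + £0 = £20,160
Difference: |£21,240 − £20,160| = £1,080.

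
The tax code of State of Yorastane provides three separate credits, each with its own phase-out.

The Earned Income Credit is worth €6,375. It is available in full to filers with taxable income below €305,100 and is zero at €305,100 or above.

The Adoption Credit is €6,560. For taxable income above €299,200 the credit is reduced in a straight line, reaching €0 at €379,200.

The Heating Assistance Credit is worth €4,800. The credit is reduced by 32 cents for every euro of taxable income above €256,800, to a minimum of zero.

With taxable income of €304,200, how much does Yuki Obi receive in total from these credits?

€12,525

Earned Income Credit: €304,200 is below the €305,100 cutoff, so the full €6,375 applies.
Adoption Credit: €304,200 is €5,000 into a €80,000 phase-out range, leaving 75,000/80,000 of the credit: €6,560 × 75,000/80,000 = €6,150.
Heating Assistance Credit: 32% of the €47,400 excess over €256,800 is €15,168 ≥ base, so the credit is €0.
Total: €6,375 + €6,150 + €0 = €12,525.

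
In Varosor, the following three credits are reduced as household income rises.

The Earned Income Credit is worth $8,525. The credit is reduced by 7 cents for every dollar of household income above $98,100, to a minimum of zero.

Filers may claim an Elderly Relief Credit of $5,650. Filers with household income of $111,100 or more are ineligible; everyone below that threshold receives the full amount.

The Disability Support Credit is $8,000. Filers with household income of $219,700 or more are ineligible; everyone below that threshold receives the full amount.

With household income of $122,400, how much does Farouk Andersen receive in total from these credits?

Earned Income Credit: 7% of the $24,300 excess over $98,100 is $1,701; credit = $8,525 − $1,701 = $6,824.
Elderly Relief Credit: $122,400 meets or exceeds the $111,100 cutoff, so the credit is $0.
Disability Support Credit: $122,400 is below the $219,700 cutoff, so the full $8,000 applies.
Total: $6,824 + $0 + $8,000 = $14,824.

$14,824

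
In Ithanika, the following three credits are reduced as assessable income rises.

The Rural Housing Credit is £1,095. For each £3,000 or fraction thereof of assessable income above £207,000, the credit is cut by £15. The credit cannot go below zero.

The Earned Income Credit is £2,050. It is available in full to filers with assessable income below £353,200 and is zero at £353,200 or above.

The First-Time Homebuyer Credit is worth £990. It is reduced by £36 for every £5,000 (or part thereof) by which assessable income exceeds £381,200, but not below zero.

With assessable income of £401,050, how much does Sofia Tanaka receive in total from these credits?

Rural Housing Credit: income exceeds £207,000 by £194,050, which is 65 full-or-partial £3,000 increments; reduction = 65 × £15 = £975, leaving £120.
Earned Income Credit: £401,050 meets or exceeds the £353,200 cutoff, so the credit is £0.
First-Time Homebuyer Credit: income exceeds £381,200 by £19,850, which is 4 full-or-partial £5,000 increments; reduction = 4 × £36 = £144, leaving £846.
Total: £120 + £0 + £846 = £966.

£966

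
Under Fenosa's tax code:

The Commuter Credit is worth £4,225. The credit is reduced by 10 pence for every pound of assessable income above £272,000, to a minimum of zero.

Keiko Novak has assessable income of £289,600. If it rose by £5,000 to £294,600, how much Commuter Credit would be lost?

At £289,600 — 10% of the £17,600 excess over £272,000 is £1,760; credit = £4,225 − £1,760 = £2,465.
At £294,600 — 10% of the £22,600 excess over £272,000 is £2,260; credit = £4,225 − £2,260 = £1,965.
Lost: £2,465 − £1,965 = £500.

£500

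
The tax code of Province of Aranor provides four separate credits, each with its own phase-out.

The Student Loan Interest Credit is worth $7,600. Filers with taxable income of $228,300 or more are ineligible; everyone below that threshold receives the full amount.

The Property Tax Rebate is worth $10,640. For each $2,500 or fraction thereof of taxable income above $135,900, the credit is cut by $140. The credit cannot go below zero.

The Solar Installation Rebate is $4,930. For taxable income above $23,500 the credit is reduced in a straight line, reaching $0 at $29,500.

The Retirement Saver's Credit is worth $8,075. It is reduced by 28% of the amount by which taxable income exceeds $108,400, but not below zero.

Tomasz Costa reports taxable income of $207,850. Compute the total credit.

$14,180

Student Loan Interest Credit: $207,850 is below the $228,300 cutoff, so the full $7,600 applies.
Property Tax Rebate: income exceeds $135,900 by $71,950, which is 29 full-or-partial $2,500 increments; reduction = 29 × $140 = $4,060, leaving $6,580.
Solar Installation Rebate: $207,850 is at or above $29,500, so the credit is $0.
Retirement Saver's Credit: 28% of the $99,450 excess over $108,400 is $27,846 ≥ base, so the credit is $0.
Total: $7,600 + $6,580 + $0 + $0 = $14,180.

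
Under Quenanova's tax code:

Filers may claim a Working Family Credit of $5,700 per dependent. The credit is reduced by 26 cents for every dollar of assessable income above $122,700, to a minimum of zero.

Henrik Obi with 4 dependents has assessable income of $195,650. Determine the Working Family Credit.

$3,833

Working Family Credit: base = 4 × $5,700 = $22,800. 26% of the $72,950 excess over $122,700 is $18,967; credit = $22,800 − $18,967 = $3,833.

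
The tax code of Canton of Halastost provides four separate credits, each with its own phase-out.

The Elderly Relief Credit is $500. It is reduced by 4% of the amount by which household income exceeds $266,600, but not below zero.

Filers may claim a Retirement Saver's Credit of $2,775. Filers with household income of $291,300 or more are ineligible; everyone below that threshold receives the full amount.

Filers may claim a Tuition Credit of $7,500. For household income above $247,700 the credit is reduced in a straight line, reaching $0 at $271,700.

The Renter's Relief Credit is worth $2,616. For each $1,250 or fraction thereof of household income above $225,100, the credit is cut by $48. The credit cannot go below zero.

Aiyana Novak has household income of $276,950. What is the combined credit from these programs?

Elderly Relief Credit: 4% of the $10,350 excess over $266,600 is $414; credit = $500 − $414 = $86.
Retirement Saver's Credit: $276,950 is below the $291,300 cutoff, so the full $2,775 applies.
Tuition Credit: $276,950 is at or above $271,700, so the credit is $0.
Renter's Relief Credit: income exceeds $225,100 by $51,850, which is 42 full-or-partial $1,250 increments; reduction = 42 × $48 = $2,016, leaving $600.
Total: $86 + $2,775 + $0 + $600 = $3,461.

$3,461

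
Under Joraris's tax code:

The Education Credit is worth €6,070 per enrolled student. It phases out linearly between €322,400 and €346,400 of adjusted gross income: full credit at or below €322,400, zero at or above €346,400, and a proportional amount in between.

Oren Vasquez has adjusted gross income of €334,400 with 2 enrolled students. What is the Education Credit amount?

Education Credit: base = 2 × €6,070 = €12,140. €334,400 is €12,000 into a €24,000 phase-out range, leaving 12,000/24,000 of the credit: €12,140 × 12,000/24,000 = €6,070.

€6,070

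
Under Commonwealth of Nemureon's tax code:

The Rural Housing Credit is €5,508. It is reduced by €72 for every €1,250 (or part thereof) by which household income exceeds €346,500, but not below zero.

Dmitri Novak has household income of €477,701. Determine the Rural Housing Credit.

€0

Rural Housing Credit: income exceeds €346,500 by €131,201 → 105 increments × €72 = €7,560 ≥ base, so the credit is €0.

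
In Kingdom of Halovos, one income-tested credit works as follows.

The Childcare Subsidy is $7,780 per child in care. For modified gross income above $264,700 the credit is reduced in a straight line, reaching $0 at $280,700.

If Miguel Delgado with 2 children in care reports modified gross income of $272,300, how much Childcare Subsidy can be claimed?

Childcare Subsidy: base = 2 × $7,780 = $15,560. $272,300 is $7,600 into a $16,000 phase-out range, leaving 8,400/16,000 of the credit: $15,560 × 8,400/16,000 = $8,169.

$8,169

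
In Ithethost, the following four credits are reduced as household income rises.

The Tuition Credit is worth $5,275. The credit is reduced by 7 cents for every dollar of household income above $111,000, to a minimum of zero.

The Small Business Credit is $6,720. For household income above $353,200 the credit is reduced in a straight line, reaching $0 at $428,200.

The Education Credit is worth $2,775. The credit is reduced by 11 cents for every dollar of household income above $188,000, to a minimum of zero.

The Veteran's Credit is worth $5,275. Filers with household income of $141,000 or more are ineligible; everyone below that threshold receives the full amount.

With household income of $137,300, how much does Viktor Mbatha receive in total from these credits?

Tuition Credit: 7% of the $26,300 excess over $111,000 is $1,841; credit = $5,275 − $1,841 = $3,434.
Small Business Credit: $137,300 is at or below the $353,200 threshold, so the full $6,720 applies.
Education Credit: $137,300 is at or below the $188,000 threshold, so the full $2,775 applies.
Veteran's Credit: $137,300 is below the $141,000 cutoff, so the full $5,275 applies.
Total: $3,434 + $6,720 + $2,775 + $5,275 = $18,204.

$18,204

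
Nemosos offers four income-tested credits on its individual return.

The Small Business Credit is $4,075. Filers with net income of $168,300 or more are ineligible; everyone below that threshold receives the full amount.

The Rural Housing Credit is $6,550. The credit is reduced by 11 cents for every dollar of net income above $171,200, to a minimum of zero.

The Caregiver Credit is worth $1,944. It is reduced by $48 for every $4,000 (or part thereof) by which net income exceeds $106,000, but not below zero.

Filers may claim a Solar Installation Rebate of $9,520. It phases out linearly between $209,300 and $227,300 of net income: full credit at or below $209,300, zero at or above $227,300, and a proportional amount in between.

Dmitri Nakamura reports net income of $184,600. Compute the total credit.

$15,580

Small Business Credit: $184,600 meets or exceeds the $168,300 cutoff, so the credit is $0.
Rural Housing Credit: 11% of the $13,400 excess over $171,200 is $1,474; credit = $6,550 − $1,474 = $5,076.
Caregiver Credit: income exceeds $106,000 by $78,600, which is 20 full-or-partial $4,000 increments; reduction = 20 × $48 = $960, leaving $984.
Solar Installation Rebate: $184,600 is at or below the $209,300 threshold, so the full $9,520 applies.
Total: $0 + $5,076 + $984 + $9,520 = $15,580.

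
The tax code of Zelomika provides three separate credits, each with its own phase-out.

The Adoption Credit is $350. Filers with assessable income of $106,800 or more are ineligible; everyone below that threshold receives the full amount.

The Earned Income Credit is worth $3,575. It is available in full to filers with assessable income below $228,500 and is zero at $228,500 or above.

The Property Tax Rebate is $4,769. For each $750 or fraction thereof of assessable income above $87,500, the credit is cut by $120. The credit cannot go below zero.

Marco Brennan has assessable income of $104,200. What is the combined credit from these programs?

$5,934

Adoption Credit: $104,200 is below the $106,800 cutoff, so the full $350 applies.
Earned Income Credit: $104,200 is below the $228,500 cutoff, so the full $3,575 applies.
Property Tax Rebate: income exceeds $87,500 by $16,700, which is 23 full-or-partial $750 increments; reduction = 23 × $120 = $2,760, leaving $2,009.
Total: $350 + $3,575 + $2,009 = $5,934.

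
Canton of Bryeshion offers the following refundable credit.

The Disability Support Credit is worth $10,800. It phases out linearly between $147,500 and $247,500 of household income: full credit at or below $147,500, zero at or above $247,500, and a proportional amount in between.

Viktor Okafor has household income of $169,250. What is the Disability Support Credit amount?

Disability Support Credit: $169,250 is $21,750 into a $100,000 phase-out range, leaving 78,250/100,000 of the credit: $10,800 × 78,250/100,000 = $8,451.

$8,451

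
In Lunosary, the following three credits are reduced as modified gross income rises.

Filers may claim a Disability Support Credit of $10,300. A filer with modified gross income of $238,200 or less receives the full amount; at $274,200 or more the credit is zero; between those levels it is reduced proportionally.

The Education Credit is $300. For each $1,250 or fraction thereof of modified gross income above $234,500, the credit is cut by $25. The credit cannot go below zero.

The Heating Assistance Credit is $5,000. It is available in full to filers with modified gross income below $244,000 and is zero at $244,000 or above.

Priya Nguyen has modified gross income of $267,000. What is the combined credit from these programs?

Disability Support Credit: $267,000 is $28,800 into a $36,000 phase-out range, leaving 7,200/36,000 of the credit: $10,300 × 7,200/36,000 = $2,060.
Education Credit: income exceeds $234,500 by $32,500 → 26 increments × $25 = $650 ≥ base, so the credit is $0.
Heating Assistance Credit: $267,000 meets or exceeds the $244,000 cutoff, so the credit is $0.
Total: $2,060 + $0 + $0 = $2,060.

$2,060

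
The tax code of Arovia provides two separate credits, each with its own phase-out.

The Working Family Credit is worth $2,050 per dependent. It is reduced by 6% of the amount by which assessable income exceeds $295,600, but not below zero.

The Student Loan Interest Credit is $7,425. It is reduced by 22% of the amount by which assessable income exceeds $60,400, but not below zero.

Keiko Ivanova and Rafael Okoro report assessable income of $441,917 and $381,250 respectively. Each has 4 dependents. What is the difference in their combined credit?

Keiko ($441,917): Working Family Credit: base = 4 × $2,050 = $8,200. 6% of the $146,317 excess over $295,600 is $8,779.02 ≥ base, so the credit is $0. Student Loan Interest Credit: 22% of the $381,517 excess over $60,400 is $83,933.74 ≥ base, so the credit is $0. total $0 + $0 = $0
Rafael ($381,250): Working Family Credit: base = 4 × $2,050 = $8,200. 6% of the $85,650 excess over $295,600 is $5,139; credit = $8,200 − $5,139 = $3,061. Student Loan Interest Credit: 22% of the $320,850 excess over $60,400 is $70,587 ≥ base, so the credit is $0. total $3,061 + $0 = $3,061
Difference: |$0 − $3,061| = $3,061.

$3,061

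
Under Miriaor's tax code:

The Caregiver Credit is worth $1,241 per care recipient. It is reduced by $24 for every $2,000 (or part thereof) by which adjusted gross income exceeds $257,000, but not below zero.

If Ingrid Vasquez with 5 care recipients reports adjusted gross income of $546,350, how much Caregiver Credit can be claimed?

$2,725

Caregiver Credit: base = 5 × $1,241 = $6,205. income exceeds $257,000 by $289,350, which is 145 full-or-partial $2,000 increments; reduction = 145 × $24 = $3,480, leaving $2,725.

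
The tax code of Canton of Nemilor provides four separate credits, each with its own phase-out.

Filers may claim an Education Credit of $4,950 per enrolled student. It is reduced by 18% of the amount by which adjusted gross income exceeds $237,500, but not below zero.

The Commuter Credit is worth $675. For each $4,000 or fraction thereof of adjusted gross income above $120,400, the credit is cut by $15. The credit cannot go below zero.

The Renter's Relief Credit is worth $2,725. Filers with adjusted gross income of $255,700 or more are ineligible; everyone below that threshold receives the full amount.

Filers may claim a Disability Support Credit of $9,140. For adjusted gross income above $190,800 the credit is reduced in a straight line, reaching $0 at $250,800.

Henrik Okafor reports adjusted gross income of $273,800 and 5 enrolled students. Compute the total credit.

Education Credit: base = 5 × $4,950 = $24,750. 18% of the $36,300 excess over $237,500 is $6,534; credit = $24,750 − $6,534 = $18,216.
Commuter Credit: income exceeds $120,400 by $153,400, which is 39 full-or-partial $4,000 increments; reduction = 39 × $15 = $585, leaving $90.
Renter's Relief Credit: $273,800 meets or exceeds the $255,700 cutoff, so the credit is $0.
Disability Support Credit: $273,800 is at or above $250,800, so the credit is $0.
Total: $18,216 + $90 + $0 + $0 = $18,306.

$18,306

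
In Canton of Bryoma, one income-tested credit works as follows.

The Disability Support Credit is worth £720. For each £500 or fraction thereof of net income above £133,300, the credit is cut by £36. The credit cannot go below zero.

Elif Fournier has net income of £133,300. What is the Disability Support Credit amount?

Disability Support Credit: £133,300 is at or below the £133,300 threshold, so the full £720 applies.

£720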